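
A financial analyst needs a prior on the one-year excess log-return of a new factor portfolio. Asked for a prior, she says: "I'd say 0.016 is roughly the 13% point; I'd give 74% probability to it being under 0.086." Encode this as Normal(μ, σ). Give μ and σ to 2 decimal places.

The p-quantile of Normal(μ,σ) is μ + z_p·σ, with z_{0.13} = -1.126 and z_{0.74} = 0.6433.
Eliminate σ: μ = (z₂·x₁ − z₁·x₂)/(z₂ − z₁) = (0.6433·0.016 − (-1.126)·0.086)/1.77 = 0.06.
Then σ = (x₂ − x₁)/(z₂ − z₁) = (0.086 − 0.016)/1.77 = 0.04.

μ = 0.06, σ = 0.04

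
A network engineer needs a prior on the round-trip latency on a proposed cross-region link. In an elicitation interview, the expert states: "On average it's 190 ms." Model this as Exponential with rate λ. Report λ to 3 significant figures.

λ ≈ 0.00526

Exponential mean = 1/λ, so λ = 1/190.0 = 0.00526.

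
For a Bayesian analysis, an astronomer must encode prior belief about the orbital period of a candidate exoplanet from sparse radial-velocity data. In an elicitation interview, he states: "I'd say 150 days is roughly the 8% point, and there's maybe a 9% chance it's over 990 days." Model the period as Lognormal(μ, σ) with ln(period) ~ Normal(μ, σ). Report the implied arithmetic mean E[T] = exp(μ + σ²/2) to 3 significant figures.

If T ~ Lognormal(μ,σ) then ln T ~ Normal(μ,σ), so the p-quantile of ln T is μ + z_p·σ.
ln(150) = 5.011 and ln(990) = 6.898; z_{0.08} = -1.405, z_{0.91} = 1.341.
σ = (6.898 − 5.011)/(1.341 − (-1.405)) = 0.687.
μ = 5.011 − (-1.405)·0.687 = 5.976.
E[T] = exp(μ + σ²/2) = exp(5.976 + 0.2362) = 499 days.

E[T] ≈ 499 days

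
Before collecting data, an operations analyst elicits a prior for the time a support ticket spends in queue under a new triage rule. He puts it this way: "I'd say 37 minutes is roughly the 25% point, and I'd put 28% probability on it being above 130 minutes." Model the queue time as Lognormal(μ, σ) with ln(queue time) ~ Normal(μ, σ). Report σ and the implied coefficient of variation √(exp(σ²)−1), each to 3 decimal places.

If T ~ Lognormal(μ,σ) then ln T ~ Normal(μ,σ), so the p-quantile of ln T is μ + z_p·σ.
ln(37) = 3.611 and ln(130) = 4.868; z_{0.25} = -0.6745, z_{0.72} = 0.5828.
σ = (4.868 − 3.611)/(0.5828 − (-0.6745)) = 0.999.
μ = 3.611 − (-0.6745)·0.999 = 4.285.
CV = √(exp(σ²)−1) = √(exp(0.9989)−1) = 1.310.

σ ≈ 0.999, CV ≈ 1.310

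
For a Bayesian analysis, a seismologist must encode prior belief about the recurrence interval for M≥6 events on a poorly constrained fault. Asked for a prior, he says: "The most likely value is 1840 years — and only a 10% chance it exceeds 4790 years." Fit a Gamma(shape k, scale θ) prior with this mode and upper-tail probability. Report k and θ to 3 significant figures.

Gamma(k,θ) with k>1 has mode (k−1)θ, so θ = 1840/(k−1).
Need P(X < 4790) = 0.9 with θ tied to k this way. Start at k = 2, θ = 1840: P(X<4790) ≈ 0.733.
Too low — raise k to concentrate. Iterating converges to k ≈ 3.1.
Then θ = 1840/(3.1−1) ≈ 878.

k ≈ 3.1, θ ≈ 878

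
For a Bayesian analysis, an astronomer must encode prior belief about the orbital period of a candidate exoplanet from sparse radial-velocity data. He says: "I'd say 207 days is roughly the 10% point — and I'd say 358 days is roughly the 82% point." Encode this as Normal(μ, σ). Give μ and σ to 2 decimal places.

The p-quantile of Normal(μ,σ) is μ + z_p·σ, with z_{0.1} = -1.282 and z_{0.82} = 0.9154.
Eliminate σ: μ = (z₂·x₁ − z₁·x₂)/(z₂ − z₁) = (0.9154·207 − (-1.282)·358)/2.197 = 295.08.
Then σ = (x₂ − x₁)/(z₂ − z₁) = (358 − 207)/2.197 = 68.73.

μ = 295.08, σ = 68.73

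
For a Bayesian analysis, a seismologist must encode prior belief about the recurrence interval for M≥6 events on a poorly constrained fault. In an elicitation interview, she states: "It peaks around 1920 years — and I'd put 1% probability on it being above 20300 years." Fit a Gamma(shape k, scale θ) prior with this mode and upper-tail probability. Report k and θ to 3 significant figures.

k ≈ 1.55, θ ≈ 3520

Gamma(k,θ) with k>1 has mode (k−1)θ, so θ = 1920/(k−1).
Need P(X < 20300) = 0.99 with θ tied to k this way. Start at k = 2, θ = 1920: P(X<20300) ≈ 1.000.
Too high — lower k to spread out. Iterating converges to k ≈ 1.55.
Then θ = 1920/(1.55−1) ≈ 3520.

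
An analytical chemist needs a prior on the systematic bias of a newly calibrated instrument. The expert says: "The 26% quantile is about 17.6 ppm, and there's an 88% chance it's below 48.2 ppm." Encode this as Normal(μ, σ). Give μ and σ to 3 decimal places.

The p-quantile of Normal(μ,σ) is μ + z_p·σ, with z_{0.26} = -0.6433 and z_{0.88} = 1.175.
Eliminate σ: μ = (z₂·x₁ − z₁·x₂)/(z₂ − z₁) = (1.175·17.6 − (-0.6433)·48.2)/1.818 = 28.427.
Then σ = (x₂ − x₁)/(z₂ − z₁) = (48.2 − 17.6)/1.818 = 16.829.

μ = 28.427, σ = 16.829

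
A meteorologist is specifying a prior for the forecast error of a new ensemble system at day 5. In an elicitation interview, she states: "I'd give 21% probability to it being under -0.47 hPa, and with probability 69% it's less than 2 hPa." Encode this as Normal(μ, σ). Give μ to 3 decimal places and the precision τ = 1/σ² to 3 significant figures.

μ = 1.060, τ = 0.278

The p-quantile of Normal(μ,σ) is μ + z_p·σ, with z_{0.21} = -0.8064 and z_{0.69} = 0.4959.
Eliminate σ: μ = (z₂·x₁ − z₁·x₂)/(z₂ − z₁) = (0.4959·-0.47 − (-0.8064)·2)/1.302 = 1.060.
Then σ = (x₂ − x₁)/(z₂ − z₁) = (2 − -0.47)/1.302 = 1.897.
Precision τ = 1/σ² = 1/1.897² = 0.278.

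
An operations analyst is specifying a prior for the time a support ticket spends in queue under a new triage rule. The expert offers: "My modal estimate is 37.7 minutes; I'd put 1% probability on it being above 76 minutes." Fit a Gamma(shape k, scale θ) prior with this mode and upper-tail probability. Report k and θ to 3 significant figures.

k ≈ 11, θ ≈ 3.78

Gamma(k,θ) with k>1 has mode (k−1)θ, so θ = 37.7/(k−1).
Need P(X < 76) = 0.99 with θ tied to k this way. Start at k = 2, θ = 37.7: P(X<76) ≈ 0.598.
Too low — raise k to concentrate. Iterating converges to k ≈ 11.
Then θ = 37.7/(11−1) ≈ 3.78.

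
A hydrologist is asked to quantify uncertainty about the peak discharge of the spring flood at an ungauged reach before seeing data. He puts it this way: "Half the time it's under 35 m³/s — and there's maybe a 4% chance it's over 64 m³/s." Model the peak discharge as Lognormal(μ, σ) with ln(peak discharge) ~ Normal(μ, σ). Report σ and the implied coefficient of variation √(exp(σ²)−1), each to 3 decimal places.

σ ≈ 0.345, CV ≈ 0.355

If T ~ Lognormal(μ,σ) then ln T ~ Normal(μ,σ), so the p-quantile of ln T is μ + z_p·σ.
ln(35) = 3.555 and ln(64) = 4.159; z_{0.5} = 0, z_{0.96} = 1.751.
σ = (4.159 − 3.555)/(1.751 − (0)) = 0.345.
μ = 3.555 − (0)·0.345 = 3.555.
CV = √(exp(σ²)−1) = √(exp(0.1188)−1) = 0.355.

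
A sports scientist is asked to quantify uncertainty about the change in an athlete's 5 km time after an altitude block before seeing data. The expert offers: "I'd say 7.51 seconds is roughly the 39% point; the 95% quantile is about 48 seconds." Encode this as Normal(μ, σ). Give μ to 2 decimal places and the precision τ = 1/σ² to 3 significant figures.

μ = 13.39, τ = 0.00226

The p-quantile of Normal(μ,σ) is μ + z_p·σ, with z_{0.39} = -0.2793 and z_{0.95} = 1.645.
Eliminate σ: μ = (z₂·x₁ − z₁·x₂)/(z₂ − z₁) = (1.645·7.51 − (-0.2793)·48)/1.924 = 13.39.
Then σ = (x₂ − x₁)/(z₂ − z₁) = (48 − 7.51)/1.924 = 21.04.
Precision τ = 1/σ² = 1/21.04² = 0.00226.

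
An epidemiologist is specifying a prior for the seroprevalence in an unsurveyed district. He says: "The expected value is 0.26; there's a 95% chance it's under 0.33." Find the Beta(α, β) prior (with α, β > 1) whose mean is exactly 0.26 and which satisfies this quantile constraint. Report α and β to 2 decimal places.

α ≈ 29.34, β ≈ 83.51

With mean 0.26 fixed, write α = 0.26s, β = 0.74s where s = α+β.
Need P(θ < 0.33) = 0.95 under Beta(0.26s, 0.74s). Normal approximation: (q−m)/√(m(1−m)/s) ≈ z_{0.95} = 1.64, so s ≈ 0.26·0.74·(1.64)²/(0.33−0.26)² = 106.2.
At s = 106.2: P(θ<0.33) ≈ 0.945. Adjusting to match 0.95 gives s ≈ 112.86.
So α = 0.26·112.86 ≈ 29.34, β = 0.74·112.86 ≈ 83.51.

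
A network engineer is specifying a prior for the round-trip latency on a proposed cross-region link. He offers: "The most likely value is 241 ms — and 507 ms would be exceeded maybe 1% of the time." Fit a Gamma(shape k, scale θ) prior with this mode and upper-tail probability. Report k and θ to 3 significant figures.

Gamma(k,θ) with k>1 has mode (k−1)θ, so θ = 241/(k−1).
Need P(X < 507) = 0.99 with θ tied to k this way. Start at k = 2, θ = 241: P(X<507) ≈ 0.621.
Too low — raise k to concentrate. Iterating converges to k ≈ 9.79.
Then θ = 241/(9.79−1) ≈ 27.4.

k ≈ 9.79, θ ≈ 27.4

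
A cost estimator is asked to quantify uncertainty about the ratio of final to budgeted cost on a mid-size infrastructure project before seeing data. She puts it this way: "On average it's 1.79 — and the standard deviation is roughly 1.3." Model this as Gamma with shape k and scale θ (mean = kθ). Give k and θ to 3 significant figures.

k ≈ 1.9, θ ≈ 0.944

For Gamma(k, scale θ): mean = kθ, variance = kθ², so CV = 1/√k.
CV = SD/mean = 1.3/1.79 = 0.7263, hence k = 1/CV² = 1.9.
Then θ = mean/k = 1.79/1.9 = 0.944.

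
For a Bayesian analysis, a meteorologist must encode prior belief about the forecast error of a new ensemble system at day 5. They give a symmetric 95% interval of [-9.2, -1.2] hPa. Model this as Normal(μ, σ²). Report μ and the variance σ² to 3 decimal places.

A symmetric 95% interval runs μ ± z·σ with z = 1.96.
Half-width = 4, so σ = 4/1.96 = 2.0409 and σ² = 4.165.
μ is the interval midpoint, -5.200.

μ = -5.200, σ² = 4.165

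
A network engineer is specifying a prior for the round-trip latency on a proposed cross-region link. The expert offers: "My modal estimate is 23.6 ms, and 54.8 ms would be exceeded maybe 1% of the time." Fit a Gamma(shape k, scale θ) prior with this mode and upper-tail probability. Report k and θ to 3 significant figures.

Gamma(k,θ) with k>1 has mode (k−1)θ, so θ = 23.6/(k−1).
Need P(X < 54.8) = 0.99 with θ tied to k this way. Start at k = 2, θ = 23.6: P(X<54.8) ≈ 0.674.
Too low — raise k to concentrate. Iterating converges to k ≈ 7.72.
Then θ = 23.6/(7.72−1) ≈ 3.51.

k ≈ 7.72, θ ≈ 3.51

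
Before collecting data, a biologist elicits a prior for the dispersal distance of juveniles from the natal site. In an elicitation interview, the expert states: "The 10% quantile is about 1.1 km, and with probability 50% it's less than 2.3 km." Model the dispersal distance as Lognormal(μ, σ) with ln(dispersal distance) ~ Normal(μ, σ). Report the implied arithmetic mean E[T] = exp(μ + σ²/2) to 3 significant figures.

E[T] ≈ 2.71 km

If T ~ Lognormal(μ,σ) then ln T ~ Normal(μ,σ), so the p-quantile of ln T is μ + z_p·σ.
ln(1.1) = 0.09531 and ln(2.3) = 0.8329; z_{0.1} = -1.282, z_{0.5} = 0.
σ = (0.8329 − 0.09531)/(0 − (-1.282)) = 0.576.
μ = 0.09531 − (-1.282)·0.576 = 0.833.
E[T] = exp(μ + σ²/2) = exp(0.833 + 0.1656) = 2.71 km.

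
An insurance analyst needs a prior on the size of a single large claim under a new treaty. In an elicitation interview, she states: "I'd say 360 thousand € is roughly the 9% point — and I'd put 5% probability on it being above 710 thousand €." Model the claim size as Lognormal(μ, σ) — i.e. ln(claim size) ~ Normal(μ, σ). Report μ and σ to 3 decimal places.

If T ~ Lognormal(μ,σ) then ln T ~ Normal(μ,σ), so the p-quantile of ln T is μ + z_p·σ.
ln(360) = 5.886 and ln(710) = 6.565; z_{0.09} = -1.341, z_{0.95} = 1.645.
σ = (6.565 − 5.886)/(1.645 − (-1.341)) = 0.227.
μ = 5.886 − (-1.341)·0.227 = 6.191.

μ ≈ 6.191, σ ≈ 0.227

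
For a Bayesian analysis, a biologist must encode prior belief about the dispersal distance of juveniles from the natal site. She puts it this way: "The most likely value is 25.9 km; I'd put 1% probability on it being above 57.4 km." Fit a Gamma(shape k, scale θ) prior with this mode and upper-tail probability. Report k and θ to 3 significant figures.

Gamma(k,θ) with k>1 has mode (k−1)θ, so θ = 25.9/(k−1).
Need P(X < 57.4) = 0.99 with θ tied to k this way. Start at k = 2, θ = 25.9: P(X<57.4) ≈ 0.649.
Too low — raise k to concentrate. Iterating converges to k ≈ 8.6.
Then θ = 25.9/(8.6−1) ≈ 3.41.

k ≈ 8.6, θ ≈ 3.41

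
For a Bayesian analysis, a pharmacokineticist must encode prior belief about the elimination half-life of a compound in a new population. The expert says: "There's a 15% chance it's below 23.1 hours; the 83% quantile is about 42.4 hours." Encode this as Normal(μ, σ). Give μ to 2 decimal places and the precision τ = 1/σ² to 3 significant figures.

The p-quantile of Normal(μ,σ) is μ + z_p·σ, with z_{0.15} = -1.036 and z_{0.83} = 0.9542.
Eliminate σ: μ = (z₂·x₁ − z₁·x₂)/(z₂ − z₁) = (0.9542·23.1 − (-1.036)·42.4)/1.991 = 33.15.
Then σ = (x₂ − x₁)/(z₂ − z₁) = (42.4 − 23.1)/1.991 = 9.70.
Precision τ = 1/σ² = 1/9.696² = 0.0106.

μ = 33.15, τ = 0.0106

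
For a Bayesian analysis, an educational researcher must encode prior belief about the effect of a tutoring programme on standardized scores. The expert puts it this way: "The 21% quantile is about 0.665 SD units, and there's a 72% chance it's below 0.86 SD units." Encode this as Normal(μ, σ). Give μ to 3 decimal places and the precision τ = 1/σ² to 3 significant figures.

The p-quantile of Normal(μ,σ) is μ + z_p·σ, with z_{0.21} = -0.8064 and z_{0.72} = 0.5828.
Eliminate σ: μ = (z₂·x₁ − z₁·x₂)/(z₂ − z₁) = (0.5828·0.665 − (-0.8064)·0.86)/1.389 = 0.778.
Then σ = (x₂ − x₁)/(z₂ − z₁) = (0.86 − 0.665)/1.389 = 0.140.
Precision τ = 1/σ² = 1/0.1404² = 50.8.

μ = 0.778, τ = 50.8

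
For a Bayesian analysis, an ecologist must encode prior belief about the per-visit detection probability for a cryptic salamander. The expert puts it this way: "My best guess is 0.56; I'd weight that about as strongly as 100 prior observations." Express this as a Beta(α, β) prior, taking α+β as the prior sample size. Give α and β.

α = 56, β = 44

Under the effective-sample-size interpretation, Beta(α, β) has prior mean α/(α+β) and prior sample size α+β.
So α+β = 100 and α/(α+β) = 0.56, giving α = 0.56·100 = 56 and β = 100 − 56 = 44.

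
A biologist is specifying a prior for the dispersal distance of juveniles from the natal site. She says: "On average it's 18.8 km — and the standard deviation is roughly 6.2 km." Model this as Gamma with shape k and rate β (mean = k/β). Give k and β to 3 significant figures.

For Gamma(k, rate β): mean = k/β, variance = k/β², so CV = 1/√k.
CV = SD/mean = 6.2/18.8 = 0.3298, hence k = 1/CV² = 9.19.
Then β = k/mean = 9.19/18.8 = 0.489.

k ≈ 9.19, β ≈ 0.489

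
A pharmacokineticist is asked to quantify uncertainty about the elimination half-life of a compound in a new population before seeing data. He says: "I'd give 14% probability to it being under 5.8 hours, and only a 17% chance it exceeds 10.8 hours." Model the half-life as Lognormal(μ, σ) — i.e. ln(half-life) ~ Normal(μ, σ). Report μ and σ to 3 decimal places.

μ ≈ 2.088, σ ≈ 0.306

If T ~ Lognormal(μ,σ) then ln T ~ Normal(μ,σ), so the p-quantile of ln T is μ + z_p·σ.
ln(5.8) = 1.758 and ln(10.8) = 2.38; z_{0.14} = -1.08, z_{0.83} = 0.9542.
σ = (2.38 − 1.758)/(0.9542 − (-1.08)) = 0.306.
μ = 1.758 − (-1.08)·0.306 = 2.088.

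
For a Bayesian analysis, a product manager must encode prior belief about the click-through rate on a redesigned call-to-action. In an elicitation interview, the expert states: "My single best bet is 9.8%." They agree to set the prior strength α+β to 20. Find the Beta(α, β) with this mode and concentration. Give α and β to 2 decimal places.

For α,β > 1 the Beta mode is (α−1)/(α+β−2). With α+β = 20, the mode is (α−1)/18.
Set (α−1)/18 = 0.098 → α = 1 + 0.098·18 = 2.76.
β = 20 − α = 17.24.

α = 2.76, β = 17.24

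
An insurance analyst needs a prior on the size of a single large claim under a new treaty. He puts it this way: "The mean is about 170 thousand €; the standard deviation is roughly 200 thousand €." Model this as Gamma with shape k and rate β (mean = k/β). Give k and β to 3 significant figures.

k ≈ 0.722, β ≈ 0.00425

For Gamma(k, rate β): mean = k/β, variance = k/β², so CV = 1/√k.
CV = SD/mean = 200/170 = 1.176, hence k = 1/CV² = 0.722.
Then β = k/mean = 0.722/170 = 0.00425.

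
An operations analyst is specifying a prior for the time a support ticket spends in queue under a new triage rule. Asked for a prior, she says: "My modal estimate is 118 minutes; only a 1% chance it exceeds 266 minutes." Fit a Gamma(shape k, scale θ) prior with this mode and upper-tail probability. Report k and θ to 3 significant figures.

Gamma(k,θ) with k>1 has mode (k−1)θ, so θ = 118/(k−1).
Need P(X < 266) = 0.99 with θ tied to k this way. Start at k = 2, θ = 118: P(X<266) ≈ 0.658.
Too low — raise k to concentrate. Iterating converges to k ≈ 8.26.
Then θ = 118/(8.26−1) ≈ 16.3.

k ≈ 8.26, θ ≈ 16.3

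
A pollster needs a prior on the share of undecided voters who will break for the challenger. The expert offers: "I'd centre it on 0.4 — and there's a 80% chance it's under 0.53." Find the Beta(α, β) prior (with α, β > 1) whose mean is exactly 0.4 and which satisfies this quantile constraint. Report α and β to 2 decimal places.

With mean 0.4 fixed, write α = 0.4s, β = 0.6s where s = α+β.
Need P(θ < 0.53) = 0.8 under Beta(0.4s, 0.6s). Normal approximation: (q−m)/√(m(1−m)/s) ≈ z_{0.8} = 0.842, so s ≈ 0.4·0.6·(0.842)²/(0.53−0.4)² = 10.1.
At s = 10.1: P(θ<0.53) ≈ 0.802. Adjusting to match 0.8 gives s ≈ 9.87.
So α = 0.4·9.87 ≈ 3.95, β = 0.6·9.87 ≈ 5.92.

α ≈ 3.95, β ≈ 5.92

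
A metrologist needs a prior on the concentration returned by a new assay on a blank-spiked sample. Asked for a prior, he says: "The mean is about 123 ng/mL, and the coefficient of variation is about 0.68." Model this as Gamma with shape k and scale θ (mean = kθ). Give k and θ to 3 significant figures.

For Gamma(k, scale θ): mean = kθ, variance = kθ², so CV = 1/√k.
CV = 0.68, hence k = 1/CV² = 2.16.
Then θ = mean/k = 123/2.16 = 56.9.

k ≈ 2.16, θ ≈ 56.9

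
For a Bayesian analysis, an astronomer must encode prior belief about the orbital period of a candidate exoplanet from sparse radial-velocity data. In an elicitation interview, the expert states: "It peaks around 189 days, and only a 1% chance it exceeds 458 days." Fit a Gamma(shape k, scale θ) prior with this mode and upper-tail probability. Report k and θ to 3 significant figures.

k ≈ 7.03, θ ≈ 31.3

Gamma(k,θ) with k>1 has mode (k−1)θ, so θ = 189/(k−1).
Need P(X < 458) = 0.99 with θ tied to k this way. Start at k = 2, θ = 189: P(X<458) ≈ 0.697.
Too low — raise k to concentrate. Iterating converges to k ≈ 7.03.
Then θ = 189/(7.03−1) ≈ 31.3.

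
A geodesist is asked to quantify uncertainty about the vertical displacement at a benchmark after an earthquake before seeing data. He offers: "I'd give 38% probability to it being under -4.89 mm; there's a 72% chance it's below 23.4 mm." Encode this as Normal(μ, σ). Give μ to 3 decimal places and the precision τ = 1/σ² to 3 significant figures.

The p-quantile of Normal(μ,σ) is μ + z_p·σ, with z_{0.38} = -0.3055 and z_{0.72} = 0.5828.
Eliminate σ: μ = (z₂·x₁ − z₁·x₂)/(z₂ − z₁) = (0.5828·-4.89 − (-0.3055)·23.4)/0.8883 = 4.839.
Then σ = (x₂ − x₁)/(z₂ − z₁) = (23.4 − -4.89)/0.8883 = 31.847.
Precision τ = 1/σ² = 1/31.85² = 0.000986.

μ = 4.839, τ = 0.000986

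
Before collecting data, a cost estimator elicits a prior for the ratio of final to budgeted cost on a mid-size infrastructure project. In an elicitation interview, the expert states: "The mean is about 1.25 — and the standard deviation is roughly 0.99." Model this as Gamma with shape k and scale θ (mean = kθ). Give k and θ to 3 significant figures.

k ≈ 1.59, θ ≈ 0.784

For Gamma(k, scale θ): mean = kθ, variance = kθ², so CV = 1/√k.
CV = SD/mean = 0.99/1.25 = 0.792, hence k = 1/CV² = 1.59.
Then θ = mean/k = 1.25/1.59 = 0.784.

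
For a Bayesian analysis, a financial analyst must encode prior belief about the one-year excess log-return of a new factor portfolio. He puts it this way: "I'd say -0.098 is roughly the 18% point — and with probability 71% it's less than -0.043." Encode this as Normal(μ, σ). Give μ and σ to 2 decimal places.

μ = -0.06, σ = 0.04

For Normal(μ,σ), the p-quantile is μ + z_p·σ. Here z_{0.18} = -0.9154, z_{0.71} = 0.5534.
So -0.098 = μ − 0.9154σ and -0.043 = μ + 0.5534σ.
Subtracting: σ = (-0.043 − -0.098)/(0.5534 − (-0.9154)) = 0.04.
Then μ = -0.098 − (-0.9154)·0.04 = -0.06.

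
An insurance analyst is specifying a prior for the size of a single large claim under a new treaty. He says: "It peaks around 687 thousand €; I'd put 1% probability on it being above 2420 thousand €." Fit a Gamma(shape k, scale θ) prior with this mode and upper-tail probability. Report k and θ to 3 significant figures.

Gamma(k,θ) with k>1 has mode (k−1)θ, so θ = 687/(k−1).
Need P(X < 2420) = 0.99 with θ tied to k this way. Start at k = 2, θ = 687: P(X<2420) ≈ 0.866.
Too low — raise k to concentrate. Iterating converges to k ≈ 3.73.
Then θ = 687/(3.73−1) ≈ 252.

k ≈ 3.73, θ ≈ 252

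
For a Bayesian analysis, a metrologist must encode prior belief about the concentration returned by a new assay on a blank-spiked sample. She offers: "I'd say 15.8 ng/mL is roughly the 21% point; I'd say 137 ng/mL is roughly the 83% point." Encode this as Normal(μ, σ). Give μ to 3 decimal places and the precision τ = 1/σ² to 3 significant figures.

For Normal(μ,σ), the p-quantile is μ + z_p·σ. Here z_{0.21} = -0.8064, z_{0.83} = 0.9542.
So 15.8 = μ − 0.8064σ and 137 = μ + 0.9542σ.
Subtracting: σ = (137 − 15.8)/(0.9542 − (-0.8064)) = 68.841.
Then μ = 15.8 − (-0.8064)·68.841 = 71.315.
Precision τ = 1/σ² = 1/68.84² = 0.000211.

μ = 71.315, τ = 0.000211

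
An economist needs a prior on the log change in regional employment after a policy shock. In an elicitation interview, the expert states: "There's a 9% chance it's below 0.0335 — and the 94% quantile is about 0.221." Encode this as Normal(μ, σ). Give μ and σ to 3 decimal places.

μ = 0.120, σ = 0.065

The p-quantile of Normal(μ,σ) is μ + z_p·σ, with z_{0.09} = -1.341 and z_{0.94} = 1.555.
Eliminate σ: μ = (z₂·x₁ − z₁·x₂)/(z₂ − z₁) = (1.555·0.0335 − (-1.341)·0.221)/2.896 = 0.120.
Then σ = (x₂ − x₁)/(z₂ − z₁) = (0.221 − 0.0335)/2.896 = 0.065.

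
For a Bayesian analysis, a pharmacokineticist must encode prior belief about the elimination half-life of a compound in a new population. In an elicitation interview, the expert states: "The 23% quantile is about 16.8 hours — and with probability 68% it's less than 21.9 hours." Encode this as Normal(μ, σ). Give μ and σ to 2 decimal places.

The p-quantile of Normal(μ,σ) is μ + z_p·σ, with z_{0.23} = -0.7388 and z_{0.68} = 0.4677.
Eliminate σ: μ = (z₂·x₁ − z₁·x₂)/(z₂ − z₁) = (0.4677·16.8 − (-0.7388)·21.9)/1.207 = 19.92.
Then σ = (x₂ − x₁)/(z₂ − z₁) = (21.9 − 16.8)/1.207 = 4.23.

μ = 19.92, σ = 4.23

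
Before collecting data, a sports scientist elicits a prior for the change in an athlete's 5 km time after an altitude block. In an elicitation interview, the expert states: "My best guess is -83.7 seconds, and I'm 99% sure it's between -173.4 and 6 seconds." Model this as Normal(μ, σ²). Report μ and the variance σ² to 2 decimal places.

μ = -83.70, σ² = 1212.69

A symmetric 99% interval runs μ ± z·σ with z = 2.576.
Half-width = 89.7, so σ = 89.7/2.576 = 34.824 and σ² = 1212.69.
μ is the stated best guess, -83.70.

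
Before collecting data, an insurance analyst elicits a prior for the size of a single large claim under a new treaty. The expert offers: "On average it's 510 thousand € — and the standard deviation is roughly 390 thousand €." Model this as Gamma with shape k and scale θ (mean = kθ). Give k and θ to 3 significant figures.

k ≈ 1.71, θ ≈ 298

For Gamma(k, scale θ): mean = kθ, variance = kθ², so CV = 1/√k.
CV = SD/mean = 390/510 = 0.7647, hence k = 1/CV² = 1.71.
Then θ = mean/k = 510/1.71 = 298.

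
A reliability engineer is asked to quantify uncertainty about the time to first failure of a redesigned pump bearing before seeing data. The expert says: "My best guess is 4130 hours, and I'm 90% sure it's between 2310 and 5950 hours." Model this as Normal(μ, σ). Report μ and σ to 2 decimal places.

A symmetric 90% interval runs μ ± z·σ with z = 1.645.
Half-width = 1820, so σ = 1820/1.645 = 1106.48.
μ is the stated best guess, 4130.00.

μ = 4130.00, σ = 1106.48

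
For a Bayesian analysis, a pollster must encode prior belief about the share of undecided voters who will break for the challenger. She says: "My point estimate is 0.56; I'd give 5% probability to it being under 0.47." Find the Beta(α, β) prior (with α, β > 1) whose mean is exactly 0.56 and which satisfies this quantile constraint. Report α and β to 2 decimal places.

α ≈ 46.46, β ≈ 36.50

With mean 0.56 fixed, write α = 0.56s, β = 0.44s where s = α+β.
Need P(θ < 0.47) = 0.05 under Beta(0.56s, 0.44s). Normal approximation: (q−m)/√(m(1−m)/s) ≈ z_{0.05} = -1.64, so s ≈ 0.56·0.44·(-1.64)²/(0.47−0.56)² = 82.3.
At s = 82.3: P(θ<0.47) ≈ 0.051. Adjusting to match 0.05 gives s ≈ 82.96.
So α = 0.56·82.96 ≈ 46.46, β = 0.44·82.96 ≈ 36.50.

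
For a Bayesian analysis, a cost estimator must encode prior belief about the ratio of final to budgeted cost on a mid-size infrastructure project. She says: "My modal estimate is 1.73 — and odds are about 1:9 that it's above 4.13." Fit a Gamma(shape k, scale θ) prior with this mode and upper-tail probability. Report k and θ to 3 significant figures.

k ≈ 3.54, θ ≈ 0.681

Gamma(k,θ) with k>1 has mode (k−1)θ, so θ = 1.73/(k−1).
Need P(X < 4.13) = 0.9 with θ tied to k this way. Start at k = 2, θ = 1.73: P(X<4.13) ≈ 0.689.
Too low — raise k to concentrate. Iterating converges to k ≈ 3.54.
Then θ = 1.73/(3.54−1) ≈ 0.681.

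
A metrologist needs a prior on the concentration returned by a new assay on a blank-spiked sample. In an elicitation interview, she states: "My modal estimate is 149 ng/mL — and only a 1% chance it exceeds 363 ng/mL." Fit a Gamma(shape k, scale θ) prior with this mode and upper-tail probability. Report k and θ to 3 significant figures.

k ≈ 6.95, θ ≈ 25

Gamma(k,θ) with k>1 has mode (k−1)θ, so θ = 149/(k−1).
Need P(X < 363) = 0.99 with θ tied to k this way. Start at k = 2, θ = 149: P(X<363) ≈ 0.699.
Too low — raise k to concentrate. Iterating converges to k ≈ 6.95.
Then θ = 149/(6.95−1) ≈ 25.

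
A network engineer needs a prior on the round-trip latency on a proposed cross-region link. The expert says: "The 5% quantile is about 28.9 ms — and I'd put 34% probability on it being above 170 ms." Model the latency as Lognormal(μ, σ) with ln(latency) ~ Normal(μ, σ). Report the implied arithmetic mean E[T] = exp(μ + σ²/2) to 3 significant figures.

If T ~ Lognormal(μ,σ) then ln T ~ Normal(μ,σ), so the p-quantile of ln T is μ + z_p·σ.
ln(28.9) = 3.364 and ln(170) = 5.136; z_{0.05} = -1.645, z_{0.66} = 0.4125.
σ = (5.136 − 3.364)/(0.4125 − (-1.645)) = 0.861.
μ = 3.364 − (-1.645)·0.861 = 4.781.
E[T] = exp(μ + σ²/2) = exp(4.781 + 0.3709) = 173 ms.

E[T] ≈ 173 ms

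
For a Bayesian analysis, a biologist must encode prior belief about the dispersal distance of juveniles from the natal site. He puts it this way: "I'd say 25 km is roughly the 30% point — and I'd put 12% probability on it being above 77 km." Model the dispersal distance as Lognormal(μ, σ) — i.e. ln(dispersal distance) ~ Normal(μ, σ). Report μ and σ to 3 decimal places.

μ ≈ 3.566, σ ≈ 0.662

If T ~ Lognormal(μ,σ) then ln T ~ Normal(μ,σ), so the p-quantile of ln T is μ + z_p·σ.
ln(25) = 3.219 and ln(77) = 4.344; z_{0.3} = -0.5244, z_{0.88} = 1.175.
σ = (4.344 − 3.219)/(1.175 − (-0.5244)) = 0.662.
μ = 3.219 − (-0.5244)·0.662 = 3.566.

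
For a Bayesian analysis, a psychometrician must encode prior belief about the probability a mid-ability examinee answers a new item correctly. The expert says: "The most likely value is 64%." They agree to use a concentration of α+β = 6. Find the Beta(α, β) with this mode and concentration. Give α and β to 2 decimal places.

α = 3.56, β = 2.44

For α,β > 1 the Beta mode is (α−1)/(α+β−2). With α+β = 6, the mode is (α−1)/4.
Set (α−1)/4 = 0.64 → α = 1 + 0.64·4 = 3.56.
β = 6 − α = 2.44.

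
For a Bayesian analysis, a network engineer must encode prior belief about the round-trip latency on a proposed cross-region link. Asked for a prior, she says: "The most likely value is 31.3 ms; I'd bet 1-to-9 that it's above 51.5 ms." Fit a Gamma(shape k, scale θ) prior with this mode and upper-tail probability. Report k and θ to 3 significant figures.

k ≈ 8.6, θ ≈ 4.12

Gamma(k,θ) with k>1 has mode (k−1)θ, so θ = 31.3/(k−1).
Need P(X < 51.5) = 0.9 with θ tied to k this way. Start at k = 2, θ = 31.3: P(X<51.5) ≈ 0.490.
Too low — raise k to concentrate. Iterating converges to k ≈ 8.6.
Then θ = 31.3/(8.6−1) ≈ 4.12.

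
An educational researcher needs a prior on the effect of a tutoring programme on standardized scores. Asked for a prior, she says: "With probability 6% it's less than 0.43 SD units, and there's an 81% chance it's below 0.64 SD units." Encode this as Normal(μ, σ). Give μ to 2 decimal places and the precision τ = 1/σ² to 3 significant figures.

The p-quantile of Normal(μ,σ) is μ + z_p·σ, with z_{0.06} = -1.555 and z_{0.81} = 0.8779.
Eliminate σ: μ = (z₂·x₁ − z₁·x₂)/(z₂ − z₁) = (0.8779·0.43 − (-1.555)·0.64)/2.433 = 0.56.
Then σ = (x₂ − x₁)/(z₂ − z₁) = (0.64 − 0.43)/2.433 = 0.09.
Precision τ = 1/σ² = 1/0.08632² = 134.

μ = 0.56, τ = 134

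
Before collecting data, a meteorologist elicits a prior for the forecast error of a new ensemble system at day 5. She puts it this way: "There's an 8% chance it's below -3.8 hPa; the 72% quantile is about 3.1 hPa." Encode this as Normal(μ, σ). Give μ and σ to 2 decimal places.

The p-quantile of Normal(μ,σ) is μ + z_p·σ, with z_{0.08} = -1.405 and z_{0.72} = 0.5828.
Eliminate σ: μ = (z₂·x₁ − z₁·x₂)/(z₂ − z₁) = (0.5828·-3.8 − (-1.405)·3.1)/1.988 = 1.08.
Then σ = (x₂ − x₁)/(z₂ − z₁) = (3.1 − -3.8)/1.988 = 3.47.

μ = 1.08, σ = 3.47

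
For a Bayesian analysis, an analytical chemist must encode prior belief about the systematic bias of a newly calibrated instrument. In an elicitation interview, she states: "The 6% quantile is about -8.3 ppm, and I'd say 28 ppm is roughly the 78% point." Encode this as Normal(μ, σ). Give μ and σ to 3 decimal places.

The p-quantile of Normal(μ,σ) is μ + z_p·σ, with z_{0.06} = -1.555 and z_{0.78} = 0.7722.
Eliminate σ: μ = (z₂·x₁ − z₁·x₂)/(z₂ − z₁) = (0.7722·-8.3 − (-1.555)·28)/2.327 = 15.954.
Then σ = (x₂ − x₁)/(z₂ − z₁) = (28 − -8.3)/2.327 = 15.600.

μ = 15.954, σ = 15.600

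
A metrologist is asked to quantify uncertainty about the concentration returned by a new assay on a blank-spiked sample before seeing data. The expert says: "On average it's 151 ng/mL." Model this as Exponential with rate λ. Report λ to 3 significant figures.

Exponential mean = 1/λ, so λ = 1/151.0 = 0.00662.

λ ≈ 0.00662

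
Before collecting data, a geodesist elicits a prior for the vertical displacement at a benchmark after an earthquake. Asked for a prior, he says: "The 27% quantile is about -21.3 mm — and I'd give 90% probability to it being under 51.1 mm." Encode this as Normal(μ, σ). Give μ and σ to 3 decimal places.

The p-quantile of Normal(μ,σ) is μ + z_p·σ, with z_{0.27} = -0.6128 and z_{0.9} = 1.282.
Eliminate σ: μ = (z₂·x₁ − z₁·x₂)/(z₂ − z₁) = (1.282·-21.3 − (-0.6128)·51.1)/1.894 = 2.121.
Then σ = (x₂ − x₁)/(z₂ − z₁) = (51.1 − -21.3)/1.894 = 38.219.

μ = 2.121, σ = 38.219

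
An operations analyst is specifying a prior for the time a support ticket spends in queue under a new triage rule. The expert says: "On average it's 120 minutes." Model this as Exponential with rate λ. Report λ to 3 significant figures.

Exponential mean = 1/λ, so λ = 1/120.0 = 0.00833.

λ ≈ 0.00833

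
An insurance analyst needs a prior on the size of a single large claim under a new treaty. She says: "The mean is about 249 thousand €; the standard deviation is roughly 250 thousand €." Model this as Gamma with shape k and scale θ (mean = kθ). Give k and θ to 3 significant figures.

k ≈ 0.992, θ ≈ 251

For Gamma(k, scale θ): mean = kθ, variance = kθ², so CV = 1/√k.
CV = SD/mean = 250/249 = 1.004, hence k = 1/CV² = 0.992.
Then θ = mean/k = 249/0.992 = 251.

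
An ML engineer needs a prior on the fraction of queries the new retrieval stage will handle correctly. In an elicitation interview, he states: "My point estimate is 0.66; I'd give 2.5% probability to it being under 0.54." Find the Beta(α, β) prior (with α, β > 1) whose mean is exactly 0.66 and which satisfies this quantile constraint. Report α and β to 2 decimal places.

With mean 0.66 fixed, write α = 0.66s, β = 0.34s where s = α+β.
Need P(θ < 0.54) = 0.025 under Beta(0.66s, 0.34s). Normal approximation: (q−m)/√(m(1−m)/s) ≈ z_{0.025} = -1.96, so s ≈ 0.66·0.34·(-1.96)²/(0.54−0.66)² = 59.9.
At s = 59.9: P(θ<0.54) ≈ 0.028. Adjusting to match 0.025 gives s ≈ 63.41.
So α = 0.66·63.41 ≈ 41.85, β = 0.34·63.41 ≈ 21.56.

α ≈ 41.85, β ≈ 21.56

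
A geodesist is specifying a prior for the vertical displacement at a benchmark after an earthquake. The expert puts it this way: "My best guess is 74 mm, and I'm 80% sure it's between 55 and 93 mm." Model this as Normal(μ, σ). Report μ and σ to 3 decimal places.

μ = 74.000, σ = 14.826

A symmetric 80% interval runs μ ± z·σ with z = 1.282.
Half-width = 19, so σ = 19/1.282 = 14.826.
μ is the stated best guess, 74.000.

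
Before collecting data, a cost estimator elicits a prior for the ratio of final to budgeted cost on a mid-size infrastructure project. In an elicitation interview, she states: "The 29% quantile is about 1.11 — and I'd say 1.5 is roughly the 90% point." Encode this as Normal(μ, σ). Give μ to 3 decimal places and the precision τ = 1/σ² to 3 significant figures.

The p-quantile of Normal(μ,σ) is μ + z_p·σ, with z_{0.29} = -0.5534 and z_{0.9} = 1.282.
Eliminate σ: μ = (z₂·x₁ − z₁·x₂)/(z₂ − z₁) = (1.282·1.11 − (-0.5534)·1.5)/1.835 = 1.228.
Then σ = (x₂ − x₁)/(z₂ − z₁) = (1.5 − 1.11)/1.835 = 0.213.
Precision τ = 1/σ² = 1/0.2125² = 22.1.

μ = 1.228, τ = 22.1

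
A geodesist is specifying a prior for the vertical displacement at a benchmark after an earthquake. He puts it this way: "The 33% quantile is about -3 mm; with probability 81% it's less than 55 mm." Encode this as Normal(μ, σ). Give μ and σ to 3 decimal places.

For Normal(μ,σ), the p-quantile is μ + z_p·σ. Here z_{0.33} = -0.4399, z_{0.81} = 0.8779.
So -3 = μ − 0.4399σ and 55 = μ + 0.8779σ.
Subtracting: σ = (55 − -3)/(0.8779 − (-0.4399)) = 44.012.
Then μ = -3 − (-0.4399)·44.012 = 16.362.

μ = 16.362, σ = 44.012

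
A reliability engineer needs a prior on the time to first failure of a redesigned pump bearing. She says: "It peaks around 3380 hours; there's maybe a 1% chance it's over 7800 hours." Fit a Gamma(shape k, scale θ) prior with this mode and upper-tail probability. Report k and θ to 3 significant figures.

Gamma(k,θ) with k>1 has mode (k−1)θ, so θ = 3380/(k−1).
Need P(X < 7800) = 0.99 with θ tied to k this way. Start at k = 2, θ = 3380: P(X<7800) ≈ 0.671.
Too low — raise k to concentrate. Iterating converges to k ≈ 7.83.
Then θ = 3380/(7.83−1) ≈ 495.

k ≈ 7.83, θ ≈ 495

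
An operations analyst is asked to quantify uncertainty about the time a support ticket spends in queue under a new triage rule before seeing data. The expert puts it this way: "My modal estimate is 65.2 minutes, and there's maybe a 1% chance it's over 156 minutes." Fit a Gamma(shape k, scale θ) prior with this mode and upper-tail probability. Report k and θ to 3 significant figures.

Gamma(k,θ) with k>1 has mode (k−1)θ, so θ = 65.2/(k−1).
Need P(X < 156) = 0.99 with θ tied to k this way. Start at k = 2, θ = 65.2: P(X<156) ≈ 0.690.
Too low — raise k to concentrate. Iterating converges to k ≈ 7.23.
Then θ = 65.2/(7.23−1) ≈ 10.5.

k ≈ 7.23, θ ≈ 10.5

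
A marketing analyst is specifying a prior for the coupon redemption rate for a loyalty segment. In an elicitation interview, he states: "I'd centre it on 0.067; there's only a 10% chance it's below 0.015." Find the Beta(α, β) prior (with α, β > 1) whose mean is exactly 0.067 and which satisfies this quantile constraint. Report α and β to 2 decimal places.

With mean 0.067 fixed, write α = 0.067s, β = 0.933s where s = α+β.
Need P(θ < 0.015) = 0.1 under Beta(0.067s, 0.933s). Normal approximation: (q−m)/√(m(1−m)/s) ≈ z_{0.1} = -1.28, so s ≈ 0.067·0.933·(-1.28)²/(0.015−0.067)² = 38.0.
At s = 38.0: P(θ<0.015) ≈ 0.042. Adjusting to match 0.1 gives s ≈ 24.16.
So α = 0.067·24.16 ≈ 1.62, β = 0.933·24.16 ≈ 22.55.

α ≈ 1.62, β ≈ 22.55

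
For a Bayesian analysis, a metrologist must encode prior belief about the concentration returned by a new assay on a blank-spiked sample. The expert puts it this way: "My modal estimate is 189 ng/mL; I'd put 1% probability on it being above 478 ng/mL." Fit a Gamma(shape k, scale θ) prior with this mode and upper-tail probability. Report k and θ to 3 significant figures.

Gamma(k,θ) with k>1 has mode (k−1)θ, so θ = 189/(k−1).
Need P(X < 478) = 0.99 with θ tied to k this way. Start at k = 2, θ = 189: P(X<478) ≈ 0.719.
Too low — raise k to concentrate. Iterating converges to k ≈ 6.44.
Then θ = 189/(6.44−1) ≈ 34.8.

k ≈ 6.44, θ ≈ 34.8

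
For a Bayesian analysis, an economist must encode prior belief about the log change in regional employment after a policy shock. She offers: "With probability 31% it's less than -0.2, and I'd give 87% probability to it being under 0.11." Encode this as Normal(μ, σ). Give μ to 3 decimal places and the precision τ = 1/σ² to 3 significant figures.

The p-quantile of Normal(μ,σ) is μ + z_p·σ, with z_{0.31} = -0.4959 and z_{0.87} = 1.126.
Eliminate σ: μ = (z₂·x₁ − z₁·x₂)/(z₂ − z₁) = (1.126·-0.2 − (-0.4959)·0.11)/1.622 = -0.105.
Then σ = (x₂ − x₁)/(z₂ − z₁) = (0.11 − -0.2)/1.622 = 0.191.
Precision τ = 1/σ² = 1/0.1911² = 27.4.

μ = -0.105, τ = 27.4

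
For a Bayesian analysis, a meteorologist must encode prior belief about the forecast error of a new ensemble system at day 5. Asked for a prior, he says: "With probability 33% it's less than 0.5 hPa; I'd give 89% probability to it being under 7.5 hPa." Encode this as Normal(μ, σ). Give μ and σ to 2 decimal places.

μ = 2.35, σ = 4.20

For Normal(μ,σ), the p-quantile is μ + z_p·σ. Here z_{0.33} = -0.4399, z_{0.89} = 1.227.
So 0.5 = μ − 0.4399σ and 7.5 = μ + 1.227σ.
Subtracting: σ = (7.5 − 0.5)/(1.227 − (-0.4399)) = 4.20.
Then μ = 0.5 − (-0.4399)·4.20 = 2.35.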